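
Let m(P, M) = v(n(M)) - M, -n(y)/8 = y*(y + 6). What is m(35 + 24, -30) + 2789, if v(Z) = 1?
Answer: 2820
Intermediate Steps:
n(y) = -8*y*(6 + y) (n(y) = -8*y*(y + 6) = -8*y*(6 + y))
m(P, M) = 1 - M
m(35 + 24, -30) + 2789 = (1 - 1*(-30)) + 2789 = (1 + 30) + 2789 = 31 + 2789 = 2820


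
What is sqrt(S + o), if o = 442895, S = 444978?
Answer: sqrt(887873) ≈ 942.27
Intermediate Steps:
sqrt(S + o) = sqrt(444978 + 442895) = sqrt(887873)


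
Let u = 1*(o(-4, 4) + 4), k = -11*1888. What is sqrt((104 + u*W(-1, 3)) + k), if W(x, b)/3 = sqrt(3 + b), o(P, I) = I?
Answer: 2*sqrt(-5166 + 6*sqrt(6)) ≈ 143.55*I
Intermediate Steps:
k = -20768
u = 8 (u = 1*(4 + 4) = 1*8 = 8)
W(x, b) = 3*sqrt(3 + b)
sqrt((104 + u*W(-1, 3)) + k) = sqrt((104 + 8*(3*sqrt(3 + 3))) - 20768) = sqrt((104 + 8*(3*sqrt(6))) - 20768) = sqrt((104 + 24*sqrt(6)) - 20768) = sqrt(-20664 + 24*sqrt(6))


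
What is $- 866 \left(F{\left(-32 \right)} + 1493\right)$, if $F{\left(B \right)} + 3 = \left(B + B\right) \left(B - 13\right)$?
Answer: $-3784420$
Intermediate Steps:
$F{\left(B \right)} = -3 + 2 B \left(-13 + B\right)$ ($F{\left(B \right)} = -3 + \left(B + B\right) \left(B - 13\right) = -3 + 2 B \left(-13 + B\right)$)
$- 866 \left(F{\left(-32 \right)} + 1493\right) = - 866 \left(\left(-3 - -832 + 2 \left(-32\right)^{2}\right) + 1493\right) = - 866 \left(\left(-3 + 832 + 2 \cdot 1024\right) + 1493\right) = - 866 \left(\left(-3 + 832 + 2048\right) + 1493\right) = - 866 \left(2877 + 1493\right) = \left(-866\right) 4370 = -3784420$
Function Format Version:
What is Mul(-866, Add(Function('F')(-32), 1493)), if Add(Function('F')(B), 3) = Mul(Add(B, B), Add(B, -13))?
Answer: -3784420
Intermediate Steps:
Function('F')(B) = Add(-3, Mul(2, B, Add(-13, B))) (Function('F')(B) = Add(-3, Mul(Add(B, B), Add(B, -13))) = Add(-3, Mul(Mul(2, B), Add(-13, B))) = Add(-3, Mul(2, B, Add(-13, B))))
Mul(-866, Add(Function('F')(-32), 1493)) = Mul(-866, Add(Add(-3, Mul(-26, -32), Mul(2, Pow(-32, 2))), 1493)) = Mul(-866, Add(Add(-3, 832, Mul(2, 1024)), 1493)) = Mul(-866, Add(Add(-3, 832, 2048), 1493)) = Mul(-866, Add(2877, 1493)) = Mul(-866, 4370) = -3784420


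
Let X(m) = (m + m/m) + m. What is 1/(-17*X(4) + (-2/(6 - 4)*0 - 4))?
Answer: -1/157 ≈ -0.0063694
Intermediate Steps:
X(m) = 1 + 2*m (X(m) = (m + 1) + m = (1 + m) + m = 1 + 2*m)
1/(-17*X(4) + (-2/(6 - 4)*0 - 4)) = 1/(-17*(1 + 2*4) + (-2/(6 - 4)*0 - 4)) = 1/(-17*(1 + 8) + (-2/2*0 - 4)) = 1/(-17*9 + (-2*½*0 - 4)) = 1/(-153 + (-1*0 - 4)) = 1/(-153 + (0 - 4)) = 1/(-153 - 4) = 1/(-157) = -1/157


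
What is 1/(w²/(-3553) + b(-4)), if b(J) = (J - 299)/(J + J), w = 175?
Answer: 28424/831559 ≈ 0.034182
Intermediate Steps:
b(J) = (-299 + J)/(2*J) (b(J) = (-299 + J)/((2*J)) = (-299 + J)*(1/(2*J)) = (-299 + J)/(2*J))
1/(w²/(-3553) + b(-4)) = 1/(175²/(-3553) + (½)*(-299 - 4)/(-4)) = 1/(30625*(-1/3553) + (½)*(-¼)*(-303)) = 1/(-30625/3553 + 303/8) = 1/(831559/28424) = 28424/831559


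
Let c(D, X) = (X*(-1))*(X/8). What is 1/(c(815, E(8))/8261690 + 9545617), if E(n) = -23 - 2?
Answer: 13218704/126180685620243 ≈ 1.0476e-7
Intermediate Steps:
E(n) = -25
c(D, X) = -X**2/8 (c(D, X) = (-X)*(X*(1/8)) = (-X)*(X/8) = -X**2/8)
1/(c(815, E(8))/8261690 + 9545617) = 1/(-1/8*(-25)**2/8261690 + 9545617) = 1/(-1/8*625*(1/8261690) + 9545617) = 1/(-625/8*1/8261690 + 9545617) = 1/(-125/13218704 + 9545617) = 1/(126180685620243/13218704) = 13218704/126180685620243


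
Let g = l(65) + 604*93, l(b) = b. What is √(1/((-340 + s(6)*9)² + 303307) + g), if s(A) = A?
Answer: 2*√2085047519618359/385103 ≈ 237.14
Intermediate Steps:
g = 56237 (g = 65 + 604*93 = 65 + 56172 = 56237)
√(1/((-340 + s(6)*9)² + 303307) + g) = √(1/((-340 + 6*9)² + 303307) + 56237) = √(1/((-340 + 54)² + 303307) + 56237) = √(1/((-286)² + 303307) + 56237) = √(1/(81796 + 303307) + 56237) = √(1/385103 + 56237) = √(21657037412/385103) = 2*√2085047519618359/385103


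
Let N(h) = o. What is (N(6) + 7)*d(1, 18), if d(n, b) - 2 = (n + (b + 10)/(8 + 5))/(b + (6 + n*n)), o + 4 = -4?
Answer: -691/325 ≈ -2.1262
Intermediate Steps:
o = -8 (o = -4 - 4 = -8)
N(h) = -8
d(n, b) = 2 + (10/13 + n + b/13)/(6 + b + n²) (d(n, b) = 2 + (n + (b + 10)/(8 + 5))/(b + (6 + n*n)) = 2 + (n + (10 + b)/13)/(b + (6 + n²)) = 2 + (n + (10 + b)*(1/13))/(6 + b + n²) = 2 + (n + (10/13 + b/13))/(6 + b + n²) = 2 + (10/13 + n + b/13)/(6 + b + n²))
(N(6) + 7)*d(1, 18) = (-8 + 7)*((166/13 + 1 + 2*1² + (27/13)*18)/(6 + 18 + 1²)) = -(166/13 + 1 + 2*1 + 486/13)/(6 + 18 + 1) = -(166/13 + 1 + 2 + 486/13)/25 = -691/(25*13) = -1*691/325 = -691/325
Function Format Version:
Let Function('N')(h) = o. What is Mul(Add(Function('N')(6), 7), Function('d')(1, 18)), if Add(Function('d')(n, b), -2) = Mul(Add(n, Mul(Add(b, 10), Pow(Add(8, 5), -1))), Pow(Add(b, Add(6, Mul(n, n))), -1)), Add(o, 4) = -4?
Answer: Rational(-691, 325) ≈ -2.1262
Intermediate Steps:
o = -8 (o = Add(-4, -4) = -8)
Function('N')(h) = -8
Function('d')(n, b) = Add(2, Mul(Pow(Add(6, b, Pow(n, 2)), -1), Add(Rational(10, 13), n, Mul(Rational(1, 13), b)))) (Function('d')(n, b) = Add(2, Mul(Add(n, Mul(Add(b, 10), Pow(Add(8, 5), -1))), Pow(Add(b, Add(6, Mul(n, n))), -1))) = Add(2, Mul(Add(n, Mul(Add(10, b), Pow(13, -1))), Pow(Add(b, Add(6, Pow(n, 2))), -1))) = Add(2, Mul(Add(n, Mul(Add(10, b), Rational(1, 13))), Pow(Add(6, b, Pow(n, 2)), -1))) = Add(2, Mul(Add(n, Add(Rational(10, 13), Mul(Rational(1, 13), b))), Pow(Add(6, b, Pow(n, 2)), -1))) = Add(2, Mul(Add(Rational(10, 13), n, Mul(Rational(1, 13), b)), Pow(Add(6, b, Pow(n, 2)), -1))) = Add(2, Mul(Pow(Add(6, b, Pow(n, 2)), -1), Add(Rational(10, 13), n, Mul(Rational(1, 13), b)))))
Mul(Add(Function('N')(6), 7), Function('d')(1, 18)) = Mul(Add(-8, 7), Mul(Pow(Add(6, 18, Pow(1, 2)), -1), Add(Rational(166, 13), 1, Mul(2, Pow(1, 2)), Mul(Rational(27, 13), 18)))) = Mul(-1, Mul(Pow(Add(6, 18, 1), -1), Add(Rational(166, 13), 1, Mul(2, 1), Rational(486, 13)))) = Mul(-1, Mul(Pow(25, -1), Add(Rational(166, 13), 1, 2, Rational(486, 13)))) = Mul(-1, Mul(Rational(1, 25), Rational(691, 13))) = Mul(-1, Rational(691, 325)) = Rational(-691, 325)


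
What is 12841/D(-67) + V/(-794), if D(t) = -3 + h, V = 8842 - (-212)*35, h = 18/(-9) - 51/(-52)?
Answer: -266788983/82973 ≈ -3215.4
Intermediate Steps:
h = -53/52 (h = 18*(-⅑) - 51*(-1/52) = -2 + 51/52 = -53/52 ≈ -1.0192)
V = 16262 (V = 8842 - 1*(-7420) = 8842 + 7420 = 16262)
D(t) = -209/52 (D(t) = -3 - 53/52 = -209/52)
12841/D(-67) + V/(-794) = 12841/(-209/52) + 16262/(-794) = 12841*(-52/209) + 16262*(-1/794) = -667732/209 - 8131/397 = -266788983/82973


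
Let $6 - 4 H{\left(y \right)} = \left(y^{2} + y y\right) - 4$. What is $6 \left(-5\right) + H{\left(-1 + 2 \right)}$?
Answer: $-28$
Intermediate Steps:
$H{\left(y \right)} = \frac{5}{2} - \frac{y^{2}}{2}$ ($H{\left(y \right)} = \frac{3}{2} - \frac{\left(y^{2} + y y\right) - 4}{4} = \frac{3}{2} - \frac{\left(y^{2} + y^{2}\right) - 4}{4} = \frac{3}{2} - \frac{2 y^{2} - 4}{4} = \frac{3}{2} - \frac{-4 + 2 y^{2}}{4} = \frac{3}{2} - \left(-1 + \frac{y^{2}}{2}\right) = \frac{5}{2} - \frac{y^{2}}{2}$)
$6 \left(-5\right) + H{\left(-1 + 2 \right)} = 6 \left(-5\right) + \left(\frac{5}{2} - \frac{\left(-1 + 2\right)^{2}}{2}\right) = -30 + \left(\frac{5}{2} - \frac{1^{2}}{2}\right) = -30 + \left(\frac{5}{2} - \frac{1}{2}\right) = -30 + 2 = -28$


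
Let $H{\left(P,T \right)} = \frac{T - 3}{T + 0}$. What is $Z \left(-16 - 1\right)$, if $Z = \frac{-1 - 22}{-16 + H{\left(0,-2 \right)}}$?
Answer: $- \frac{782}{27} \approx -28.963$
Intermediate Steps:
$H{\left(P,T \right)} = \frac{-3 + T}{T}$
$Z = \frac{46}{27}$ ($Z = \frac{-1 - 22}{-16 + \frac{-3 - 2}{-2}} = - \frac{23}{-16 - - \frac{5}{2}} = - \frac{23}{-16 + \frac{5}{2}} = - \frac{23}{- \frac{27}{2}} = \left(-23\right) \left(- \frac{2}{27}\right) = \frac{46}{27} \approx 1.7037$)
$Z \left(-16 - 1\right) = \frac{46 \left(-16 - 1\right)}{27} = \frac{46}{27} \left(-17\right) = - \frac{782}{27}$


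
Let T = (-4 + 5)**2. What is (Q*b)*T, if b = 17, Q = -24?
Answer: -408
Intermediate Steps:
T = 1 (T = 1**2 = 1)
(Q*b)*T = -24*17*1 = -408*1 = -408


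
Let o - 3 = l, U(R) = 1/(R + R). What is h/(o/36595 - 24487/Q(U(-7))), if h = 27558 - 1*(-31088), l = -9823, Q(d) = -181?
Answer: 77690643394/178864869 ≈ 434.35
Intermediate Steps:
U(R) = 1/(2*R)
o = -9820 (o = 3 - 9823 = -9820)
h = 58646 (h = 27558 + 31088 = 58646)
h/(o/36595 - 24487/Q(U(-7))) = 58646/(-9820/36595 - 24487/(-181)) = 58646/(-9820*1/36595 - 24487*(-1/181)) = 58646/(-1964/7319 + 24487/181) = 58646/(178864869/1324739) = 58646*(1324739/178864869) = 77690643394/178864869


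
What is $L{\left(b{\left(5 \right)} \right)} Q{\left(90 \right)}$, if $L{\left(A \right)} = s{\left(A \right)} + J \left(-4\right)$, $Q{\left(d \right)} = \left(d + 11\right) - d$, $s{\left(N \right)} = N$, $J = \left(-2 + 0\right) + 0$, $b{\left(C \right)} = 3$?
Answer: $121$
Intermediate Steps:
$J = -2$ ($J = -2 + 0 = -2$)
$Q{\left(d \right)} = 11$ ($Q{\left(d \right)} = \left(11 + d\right) - d = 11$)
$L{\left(A \right)} = 8 + A$ ($L{\left(A \right)} = A - -8 = A + 8 = 8 + A$)
$L{\left(b{\left(5 \right)} \right)} Q{\left(90 \right)} = \left(8 + 3\right) 11 = 11 \cdot 11 = 121$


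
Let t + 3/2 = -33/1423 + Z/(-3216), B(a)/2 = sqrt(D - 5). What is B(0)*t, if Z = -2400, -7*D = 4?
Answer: -148145*I*sqrt(273)/667387 ≈ -3.6677*I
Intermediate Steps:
D = -4/7 (D = -1/7*4 = -4/7 ≈ -0.57143)
B(a) = 2*I*sqrt(273)/7 (B(a) = 2*sqrt(-4/7 - 5) = 2*sqrt(-39/7) = 2*(I*sqrt(273)/7) = 2*I*sqrt(273)/7)
t = -148145/190682 (t = -3/2 + (-33/1423 - 2400/(-3216)) = -3/2 + (-33*1/1423 - 2400*(-1/3216)) = -3/2 + (-33/1423 + 50/67) = -3/2 + 68939/95341 = -148145/190682 ≈ -0.77692)
B(0)*t = (2*I*sqrt(273)/7)*(-148145/190682) = -148145*I*sqrt(273)/667387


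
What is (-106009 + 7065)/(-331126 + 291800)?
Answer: 49472/19663 ≈ 2.5160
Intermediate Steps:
(-106009 + 7065)/(-331126 + 291800) = -98944/(-39326) = -98944*(-1/39326) = 49472/19663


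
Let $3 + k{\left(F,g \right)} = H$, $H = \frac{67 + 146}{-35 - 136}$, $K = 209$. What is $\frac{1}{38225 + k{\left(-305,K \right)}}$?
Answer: $\frac{57}{2178583} \approx 2.6164 \cdot 10^{-5}$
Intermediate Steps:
$H = - \frac{71}{57}$ ($H = \frac{213}{-171} = 213 \left(- \frac{1}{171}\right) = - \frac{71}{57} \approx -1.2456$)
$k{\left(F,g \right)} = - \frac{242}{57}$ ($k{\left(F,g \right)} = -3 - \frac{71}{57} = - \frac{242}{57}$)
$\frac{1}{38225 + k{\left(-305,K \right)}} = \frac{1}{38225 - \frac{242}{57}} = \frac{1}{\frac{2178583}{57}} = \frac{57}{2178583}$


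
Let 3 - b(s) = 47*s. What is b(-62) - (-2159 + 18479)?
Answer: -13403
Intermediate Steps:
b(s) = 3 - 47*s
b(-62) - (-2159 + 18479) = (3 - 47*(-62)) - (-2159 + 18479) = (3 + 2914) - 1*16320 = 2917 - 16320 = -13403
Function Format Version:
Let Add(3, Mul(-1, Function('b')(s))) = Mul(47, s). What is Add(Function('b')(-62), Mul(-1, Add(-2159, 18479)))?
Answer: -13403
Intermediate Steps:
Function('b')(s) = Add(3, Mul(-47, s)) (Function('b')(s) = Add(3, Mul(-1, Mul(47, s))) = Add(3, Mul(-47, s)))
Add(Function('b')(-62), Mul(-1, Add(-2159, 18479))) = Add(Add(3, Mul(-47, -62)), Mul(-1, Add(-2159, 18479))) = Add(Add(3, 2914), Mul(-1, 16320)) = Add(2917, -16320) = -13403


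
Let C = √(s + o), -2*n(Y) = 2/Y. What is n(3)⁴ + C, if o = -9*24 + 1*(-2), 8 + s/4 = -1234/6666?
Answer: 1/81 + I*√2785448094/3333 ≈ 0.012346 + 15.835*I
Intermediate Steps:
s = -109124/3333 (s = -32 + 4*(-1234/6666) = -32 + 4*(-1234*1/6666) = -32 + 4*(-617/3333) = -32 - 2468/3333 = -109124/3333 ≈ -32.740)
n(Y) = -1/Y
o = -218 (o = -216 - 2 = -218)
C = I*√2785448094/3333 (C = √(-109124/3333 - 218) = √(-835718/3333) = I*√2785448094/3333 ≈ 15.835*I)
n(3)⁴ + C = (-1/3)⁴ + I*√2785448094/3333 = (-1*⅓)⁴ + I*√2785448094/3333 = (-⅓)⁴ + I*√2785448094/3333 = 1/81 + I*√2785448094/3333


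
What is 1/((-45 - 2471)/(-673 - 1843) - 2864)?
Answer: -1/2863 ≈ -0.00034928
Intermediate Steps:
1/((-45 - 2471)/(-673 - 1843) - 2864) = 1/(-2516/(-2516) - 2864) = 1/(-2516*(-1/2516) - 2864) = 1/(1 - 2864) = 1/(-2863) = -1/2863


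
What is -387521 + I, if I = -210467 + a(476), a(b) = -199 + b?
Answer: -597711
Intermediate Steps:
I = -210190 (I = -210467 + (-199 + 476) = -210467 + 277 = -210190)
-387521 + I = -387521 - 210190 = -597711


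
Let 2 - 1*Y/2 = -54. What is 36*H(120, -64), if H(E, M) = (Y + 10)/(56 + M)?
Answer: -549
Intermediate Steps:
Y = 112 (Y = 4 - 2*(-54) = 4 + 108 = 112)
H(E, M) = 122/(56 + M) (H(E, M) = (112 + 10)/(56 + M) = 122/(56 + M))
36*H(120, -64) = 36*(122/(56 - 64)) = 36*(122/(-8)) = 36*(122*(-⅛)) = 36*(-61/4) = -549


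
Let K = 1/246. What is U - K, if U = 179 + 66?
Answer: 60269/246 ≈ 245.00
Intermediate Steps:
K = 1/246 ≈ 0.0040650
U = 245
U - K = 245 - 1*1/246 = 245 - 1/246 = 60269/246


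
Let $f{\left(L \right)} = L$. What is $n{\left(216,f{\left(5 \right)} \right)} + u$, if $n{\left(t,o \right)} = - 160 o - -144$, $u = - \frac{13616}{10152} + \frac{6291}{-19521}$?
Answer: $- \frac{201132565}{305829} \approx -657.66$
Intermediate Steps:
$u = - \frac{508741}{305829}$ ($u = \left(-13616\right) \frac{1}{10152} + 6291 \left(- \frac{1}{19521}\right) = - \frac{1702}{1269} - \frac{233}{723} = - \frac{508741}{305829} \approx -1.6635$)
$n{\left(t,o \right)} = 144 - 160 o$ ($n{\left(t,o \right)} = - 160 o + 144 = 144 - 160 o$)
$n{\left(216,f{\left(5 \right)} \right)} + u = \left(144 - 800\right) - \frac{508741}{305829} = -656 - \frac{508741}{305829} = - \frac{201132565}{305829}$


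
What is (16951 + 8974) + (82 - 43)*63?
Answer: 28382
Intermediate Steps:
(16951 + 8974) + (82 - 43)*63 = 25925 + 39*63 = 25925 + 2457 = 28382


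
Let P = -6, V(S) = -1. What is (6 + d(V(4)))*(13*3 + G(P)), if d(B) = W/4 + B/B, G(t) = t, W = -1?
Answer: 891/4 ≈ 222.75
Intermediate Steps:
d(B) = ¾ (d(B) = -1/4 + B/B = -1*¼ + 1 = -¼ + 1 = ¾)
(6 + d(V(4)))*(13*3 + G(P)) = (6 + ¾)*(13*3 - 6) = 27*(39 - 6)/4 = (27/4)*33 = 891/4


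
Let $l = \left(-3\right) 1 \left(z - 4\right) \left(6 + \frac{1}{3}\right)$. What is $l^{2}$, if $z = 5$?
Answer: $361$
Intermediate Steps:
$l = -19$ ($l = \left(-3\right) 1 \left(5 - 4\right) \left(6 + \frac{1}{3}\right) = - 3 \cdot 1 \left(6 + \frac{1}{3}\right) = - 3 \cdot 1 \cdot \frac{19}{3} = \left(-3\right) \frac{19}{3} = -19$)
$l^{2} = \left(-19\right)^{2} = 361$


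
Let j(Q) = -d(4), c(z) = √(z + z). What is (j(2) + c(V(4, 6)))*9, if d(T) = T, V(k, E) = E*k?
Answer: -36 + 36*√3 ≈ 26.354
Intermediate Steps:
c(z) = √2*√z (c(z) = √(2*z) = √2*√z)
j(Q) = -4 (j(Q) = -1*4 = -4)
(j(2) + c(V(4, 6)))*9 = (-4 + √2*√(6*4))*9 = (-4 + √2*√24)*9 = (-4 + √2*(2*√6))*9 = (-4 + 4*√3)*9 = -36 + 36*√3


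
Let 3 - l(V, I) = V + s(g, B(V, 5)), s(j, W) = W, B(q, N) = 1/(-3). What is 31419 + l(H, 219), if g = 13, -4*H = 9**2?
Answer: 377311/12 ≈ 31443.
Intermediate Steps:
B(q, N) = -1/3
H = -81/4 (H = -1/4*9**2 = -1/4*81 = -81/4 ≈ -20.250)
l(V, I) = 10/3 - V (l(V, I) = 3 - (V - 1/3) = 3 - (-1/3 + V) = 3 + (1/3 - V) = 10/3 - V)
31419 + l(H, 219) = 31419 + (10/3 - 1*(-81/4)) = 31419 + (10/3 + 81/4) = 31419 + 283/12 = 377311/12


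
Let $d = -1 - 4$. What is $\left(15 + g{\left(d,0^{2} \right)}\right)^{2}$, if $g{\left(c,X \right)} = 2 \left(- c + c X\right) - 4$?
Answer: $441$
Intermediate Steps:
$d = -5$ ($d = -1 - 4 = -5$)
$g{\left(c,X \right)} = -4 - 2 c + 2 X c$ ($g{\left(c,X \right)} = 2 \left(- c + X c\right) - 4 = \left(- 2 c + 2 X c\right) - 4 = -4 - 2 c + 2 X c$)
$\left(15 + g{\left(d,0^{2} \right)}\right)^{2} = \left(15 - \left(-6 - 2 \cdot 0^{2} \left(-5\right)\right)\right)^{2} = \left(15 + \left(-4 + 10 + 2 \cdot 0 \left(-5\right)\right)\right)^{2} = \left(15 + \left(-4 + 10 + 0\right)\right)^{2} = \left(15 + 6\right)^{2} = 21^{2} = 441$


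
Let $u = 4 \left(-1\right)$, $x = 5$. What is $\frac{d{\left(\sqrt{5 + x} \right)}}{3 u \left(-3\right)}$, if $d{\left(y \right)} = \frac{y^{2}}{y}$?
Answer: $\frac{\sqrt{10}}{36} \approx 0.087841$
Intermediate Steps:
$u = -4$
$d{\left(y \right)} = y$
$\frac{d{\left(\sqrt{5 + x} \right)}}{3 u \left(-3\right)} = \frac{\sqrt{5 + 5}}{3 \left(-4\right) \left(-3\right)} = \frac{\sqrt{10}}{\left(-12\right) \left(-3\right)} = \frac{\sqrt{10}}{36}$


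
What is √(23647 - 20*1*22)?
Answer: √23207 ≈ 152.34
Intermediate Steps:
√(23647 - 20*1*22) = √(23647 - 20*22) = √(23647 - 440) = √23207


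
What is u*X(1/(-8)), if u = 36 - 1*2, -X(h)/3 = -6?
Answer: 612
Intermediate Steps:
X(h) = 18 (X(h) = -3*(-6) = 18)
u = 34 (u = 36 - 2 = 34)
u*X(1/(-8)) = 34*18 = 612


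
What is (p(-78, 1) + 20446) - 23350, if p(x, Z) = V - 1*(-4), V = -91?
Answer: -2991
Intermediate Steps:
p(x, Z) = -87 (p(x, Z) = -91 - 1*(-4) = -91 + 4 = -87)
(p(-78, 1) + 20446) - 23350 = (-87 + 20446) - 23350 = 20359 - 23350 = -2991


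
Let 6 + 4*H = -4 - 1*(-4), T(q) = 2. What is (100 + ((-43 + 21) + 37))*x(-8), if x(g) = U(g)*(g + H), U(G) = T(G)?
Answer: -2185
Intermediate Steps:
U(G) = 2
H = -3/2 (H = -3/2 + (-4 - 1*(-4))/4 = -3/2 + (-4 + 4)/4 = -3/2 + (¼)*0 = -3/2 + 0 = -3/2 ≈ -1.5000)
x(g) = -3 + 2*g (x(g) = 2*(g - 3/2) = 2*(-3/2 + g) = -3 + 2*g)
(100 + ((-43 + 21) + 37))*x(-8) = (100 + ((-43 + 21) + 37))*(-3 + 2*(-8)) = (100 + (-22 + 37))*(-3 - 16) = (100 + 15)*(-19) = 115*(-19) = -2185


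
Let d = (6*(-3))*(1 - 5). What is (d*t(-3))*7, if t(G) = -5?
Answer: -2520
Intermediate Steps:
d = 72 (d = -18*(-4) = 72)
(d*t(-3))*7 = (72*(-5))*7 = -360*7 = -2520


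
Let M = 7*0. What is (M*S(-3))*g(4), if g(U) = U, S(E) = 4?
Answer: 0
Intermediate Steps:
M = 0
(M*S(-3))*g(4) = (0*4)*4 = 0*4 = 0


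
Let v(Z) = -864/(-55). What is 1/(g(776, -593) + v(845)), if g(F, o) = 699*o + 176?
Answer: -55/22787341 ≈ -2.4136e-6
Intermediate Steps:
g(F, o) = 176 + 699*o
v(Z) = 864/55 (v(Z) = -864*(-1/55) = 864/55)
1/(g(776, -593) + v(845)) = 1/((176 + 699*(-593)) + 864/55) = 1/((176 - 414507) + 864/55) = 1/(-414331 + 864/55) = 1/(-22787341/55) = -55/22787341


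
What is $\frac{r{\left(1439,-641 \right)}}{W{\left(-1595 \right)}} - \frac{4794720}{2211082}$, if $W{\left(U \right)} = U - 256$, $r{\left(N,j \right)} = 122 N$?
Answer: $- \frac{198524080238}{2046356391} \approx -97.013$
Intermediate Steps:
$W{\left(U \right)} = -256 + U$
$\frac{r{\left(1439,-641 \right)}}{W{\left(-1595 \right)}} - \frac{4794720}{2211082} = \frac{122 \cdot 1439}{-256 - 1595} - \frac{4794720}{2211082} = \frac{175558}{-1851} - \frac{2397360}{1105541} = 175558 \left(- \frac{1}{1851}\right) - \frac{2397360}{1105541} = - \frac{175558}{1851} - \frac{2397360}{1105541} = - \frac{198524080238}{2046356391}$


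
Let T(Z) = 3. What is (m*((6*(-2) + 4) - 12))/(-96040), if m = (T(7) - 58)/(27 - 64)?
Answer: 55/177674 ≈ 0.00030956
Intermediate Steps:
m = 55/37 (m = (3 - 58)/(27 - 64) = -55/(-37) = -55*(-1/37) = 55/37 ≈ 1.4865)
(m*((6*(-2) + 4) - 12))/(-96040) = (55*((6*(-2) + 4) - 12)/37)/(-96040) = (55*((-12 + 4) - 12)/37)*(-1/96040) = (55*(-8 - 12)/37)*(-1/96040) = ((55/37)*(-20))*(-1/96040) = -1100/37*(-1/96040) = 55/177674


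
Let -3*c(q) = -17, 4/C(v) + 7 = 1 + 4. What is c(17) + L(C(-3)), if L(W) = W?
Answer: 11/3 ≈ 3.6667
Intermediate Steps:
C(v) = -2 (C(v) = 4/(-7 + (1 + 4)) = 4/(-7 + 5) = 4/(-2) = 4*(-½) = -2)
c(q) = 17/3 (c(q) = -⅓*(-17) = 17/3)
c(17) + L(C(-3)) = 17/3 - 2 = 11/3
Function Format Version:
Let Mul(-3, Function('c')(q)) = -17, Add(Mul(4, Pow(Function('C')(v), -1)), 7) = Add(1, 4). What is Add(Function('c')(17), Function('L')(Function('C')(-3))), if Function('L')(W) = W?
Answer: Rational(11, 3) ≈ 3.6667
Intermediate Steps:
Function('C')(v) = -2 (Function('C')(v) = Mul(4, Pow(Add(-7, Add(1, 4)), -1)) = Mul(4, Pow(Add(-7, 5), -1)) = Mul(4, Pow(-2, -1)) = Mul(4, Rational(-1, 2)) = -2)
Function('c')(q) = Rational(17, 3) (Function('c')(q) = Mul(Rational(-1, 3), -17) = Rational(17, 3))
Add(Function('c')(17), Function('L')(Function('C')(-3))) = Add(Rational(17, 3), -2) = Rational(11, 3)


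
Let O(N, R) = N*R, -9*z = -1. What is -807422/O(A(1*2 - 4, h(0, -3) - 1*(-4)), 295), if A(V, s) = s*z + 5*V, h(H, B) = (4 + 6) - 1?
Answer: 94374/295 ≈ 319.91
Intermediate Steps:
z = 1/9 (z = -1/9*(-1) = 1/9 ≈ 0.11111)
h(H, B) = 9 (h(H, B) = 10 - 1 = 9)
A(V, s) = 5*V + s/9 (A(V, s) = s*(1/9) + 5*V = s/9 + 5*V = 5*V + s/9)
-807422/O(A(1*2 - 4, h(0, -3) - 1*(-4)), 295) = -807422*1/(295*(5*(1*2 - 4) + (9 - 1*(-4))/9)) = -807422*1/(295*(5*(2 - 4) + (9 + 4)/9)) = -807422*1/(295*(5*(-2) + (1/9)*13)) = -807422*1/(295*(-10 + 13/9)) = -807422/((-77/9*295)) = -807422/(-22715/9) = -807422*(-9/22715) = 94374/295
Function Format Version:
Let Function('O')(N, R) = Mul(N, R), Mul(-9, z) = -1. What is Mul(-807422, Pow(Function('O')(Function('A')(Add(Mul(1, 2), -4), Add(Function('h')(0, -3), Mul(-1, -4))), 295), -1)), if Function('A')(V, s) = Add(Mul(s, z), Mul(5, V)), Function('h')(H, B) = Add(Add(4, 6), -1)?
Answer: Rational(94374, 295) ≈ 319.91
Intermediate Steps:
z = Rational(1, 9) (z = Mul(Rational(-1, 9), -1) = Rational(1, 9) ≈ 0.11111)
Function('h')(H, B) = 9 (Function('h')(H, B) = Add(10, -1) = 9)
Function('A')(V, s) = Add(Mul(5, V), Mul(Rational(1, 9), s)) (Function('A')(V, s) = Add(Mul(s, Rational(1, 9)), Mul(5, V)) = Add(Mul(Rational(1, 9), s), Mul(5, V)) = Add(Mul(5, V), Mul(Rational(1, 9), s)))
Mul(-807422, Pow(Function('O')(Function('A')(Add(Mul(1, 2), -4), Add(Function('h')(0, -3), Mul(-1, -4))), 295), -1)) = Mul(-807422, Pow(Mul(Add(Mul(5, Add(Mul(1, 2), -4)), Mul(Rational(1, 9), Add(9, Mul(-1, -4)))), 295), -1)) = Mul(-807422, Pow(Mul(Add(Mul(5, Add(2, -4)), Mul(Rational(1, 9), Add(9, 4))), 295), -1)) = Mul(-807422, Pow(Mul(Add(Mul(5, -2), Mul(Rational(1, 9), 13)), 295), -1)) = Mul(-807422, Pow(Mul(Add(-10, Rational(13, 9)), 295), -1)) = Mul(-807422, Pow(Mul(Rational(-77, 9), 295), -1)) = Mul(-807422, Pow(Rational(-22715, 9), -1)) = Mul(-807422, Rational(-9, 22715)) = Rational(94374, 295)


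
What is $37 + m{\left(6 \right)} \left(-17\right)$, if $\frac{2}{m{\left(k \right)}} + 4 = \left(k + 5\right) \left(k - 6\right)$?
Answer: $\frac{91}{2} \approx 45.5$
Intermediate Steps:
$m{\left(k \right)} = \frac{2}{-4 + \left(-6 + k\right) \left(5 + k\right)}$ ($m{\left(k \right)} = \frac{2}{-4 + \left(k + 5\right) \left(k - 6\right)} = \frac{2}{-4 + \left(5 + k\right) \left(-6 + k\right)} = \frac{2}{-4 + \left(-6 + k\right) \left(5 + k\right)}$)
$37 + m{\left(6 \right)} \left(-17\right) = 37 + \frac{2}{-34 + 6^{2} - 6} \left(-17\right) = 37 + \frac{2}{-34 + 36 - 6} \left(-17\right) = 37 + \frac{2}{-4} \left(-17\right) = 37 + 2 \left(- \frac{1}{4}\right) \left(-17\right) = 37 - - \frac{17}{2} = 37 + \frac{17}{2} = \frac{91}{2}$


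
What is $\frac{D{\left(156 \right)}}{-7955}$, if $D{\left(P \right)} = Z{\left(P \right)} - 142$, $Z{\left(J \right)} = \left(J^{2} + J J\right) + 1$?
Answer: $- \frac{48531}{7955} \approx -6.1007$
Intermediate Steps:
$Z{\left(J \right)} = 1 + 2 J^{2}$ ($Z{\left(J \right)} = \left(J^{2} + J^{2}\right) + 1 = 2 J^{2} + 1 = 1 + 2 J^{2}$)
$D{\left(P \right)} = -141 + 2 P^{2}$ ($D{\left(P \right)} = \left(1 + 2 P^{2}\right) - 142 = -141 + 2 P^{2}$)
$\frac{D{\left(156 \right)}}{-7955} = \frac{-141 + 2 \cdot 156^{2}}{-7955} = \left(-141 + 2 \cdot 24336\right) \left(- \frac{1}{7955}\right) = \left(-141 + 48672\right) \left(- \frac{1}{7955}\right) = 48531 \left(- \frac{1}{7955}\right) = - \frac{48531}{7955}$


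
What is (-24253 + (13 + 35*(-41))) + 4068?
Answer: -21607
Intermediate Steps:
(-24253 + (13 + 35*(-41))) + 4068 = (-24253 + (13 - 1435)) + 4068 = (-24253 - 1422) + 4068 = -25675 + 4068 = -21607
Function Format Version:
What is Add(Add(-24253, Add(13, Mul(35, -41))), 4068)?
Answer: -21607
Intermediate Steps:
Add(Add(-24253, Add(13, Mul(35, -41))), 4068) = Add(Add(-24253, Add(13, -1435)), 4068) = Add(Add(-24253, -1422), 4068) = Add(-25675, 4068) = -21607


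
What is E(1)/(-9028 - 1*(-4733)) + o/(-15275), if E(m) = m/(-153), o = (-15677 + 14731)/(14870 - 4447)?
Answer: 156172207/20924666810775 ≈ 7.4635e-6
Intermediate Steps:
o = -946/10423 ≈ -0.090761
E(m) = -m/153 (E(m) = m*(-1/153) = -m/153)
E(1)/(-9028 - 1*(-4733)) + o/(-15275) = (-1/153*1)/(-9028 - 1*(-4733)) - 946/10423/(-15275) = -1/(153*(-9028 + 4733)) - 946/10423*(-1/15275) = -1/153/(-4295) + 946/159211325 = -1/153*(-1/4295) + 946/159211325 = 1/657135 + 946/159211325 = 156172207/20924666810775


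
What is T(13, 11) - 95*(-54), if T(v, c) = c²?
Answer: 5251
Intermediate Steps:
T(13, 11) - 95*(-54) = 11² - 95*(-54) = 121 + 5130 = 5251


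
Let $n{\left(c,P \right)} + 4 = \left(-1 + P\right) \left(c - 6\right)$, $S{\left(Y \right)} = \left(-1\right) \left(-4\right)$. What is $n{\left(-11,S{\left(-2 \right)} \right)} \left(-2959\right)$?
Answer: $162745$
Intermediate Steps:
$S{\left(Y \right)} = 4$
$n{\left(c,P \right)} = -4 + \left(-1 + P\right) \left(-6 + c\right)$ ($n{\left(c,P \right)} = -4 + \left(-1 + P\right) \left(c - 6\right) = -4 + \left(-1 + P\right) \left(-6 + c\right)$)
$n{\left(-11,S{\left(-2 \right)} \right)} \left(-2959\right) = \left(2 - -11 - 24 + 4 \left(-11\right)\right) \left(-2959\right) = \left(2 + 11 - 24 - 44\right) \left(-2959\right) = \left(-55\right) \left(-2959\right) = 162745$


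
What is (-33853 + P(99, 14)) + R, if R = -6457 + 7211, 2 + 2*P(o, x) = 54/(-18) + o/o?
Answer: -33101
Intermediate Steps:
P(o, x) = -2 (P(o, x) = -1 + (54/(-18) + o/o)/2 = -1 + (54*(-1/18) + 1)/2 = -1 + (-3 + 1)/2 = -1 + (½)*(-2) = -1 - 1 = -2)
R = 754
(-33853 + P(99, 14)) + R = (-33853 - 2) + 754 = -33855 + 754 = -33101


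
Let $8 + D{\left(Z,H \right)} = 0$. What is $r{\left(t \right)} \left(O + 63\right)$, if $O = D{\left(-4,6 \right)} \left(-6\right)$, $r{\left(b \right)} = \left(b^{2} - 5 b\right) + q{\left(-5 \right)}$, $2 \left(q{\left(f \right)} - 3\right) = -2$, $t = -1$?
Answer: $888$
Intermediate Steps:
$D{\left(Z,H \right)} = -8$ ($D{\left(Z,H \right)} = -8 + 0 = -8$)
$q{\left(f \right)} = 2$ ($q{\left(f \right)} = 3 + \frac{1}{2} \left(-2\right) = 3 - 1 = 2$)
$r{\left(b \right)} = 2 + b^{2} - 5 b$ ($r{\left(b \right)} = \left(b^{2} - 5 b\right) + 2 = 2 + b^{2} - 5 b$)
$O = 48$ ($O = \left(-8\right) \left(-6\right) = 48$)
$r{\left(t \right)} \left(O + 63\right) = \left(2 + \left(-1\right)^{2} - -5\right) \left(48 + 63\right) = \left(2 + 1 + 5\right) 111 = 8 \cdot 111 = 888$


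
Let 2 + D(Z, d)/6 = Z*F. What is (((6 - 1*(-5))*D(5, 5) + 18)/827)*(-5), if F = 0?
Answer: 570/827 ≈ 0.68924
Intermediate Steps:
D(Z, d) = -12 (D(Z, d) = -12 + 6*(Z*0) = -12 + 6*0 = -12 + 0 = -12)
(((6 - 1*(-5))*D(5, 5) + 18)/827)*(-5) = (((6 - 1*(-5))*(-12) + 18)/827)*(-5) = (((6 + 5)*(-12) + 18)*(1/827))*(-5) = ((11*(-12) + 18)*(1/827))*(-5) = ((-132 + 18)*(1/827))*(-5) = -114*1/827*(-5) = -114/827*(-5) = 570/827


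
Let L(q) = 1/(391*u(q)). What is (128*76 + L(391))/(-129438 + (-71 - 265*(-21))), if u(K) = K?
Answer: -1487226369/18948682664 ≈ -0.078487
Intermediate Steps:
L(q) = 1/(391*q)
(128*76 + L(391))/(-129438 + (-71 - 265*(-21))) = (128*76 + (1/391)/391)/(-129438 + (-71 - 265*(-21))) = (9728 + (1/391)*(1/391))/(-129438 + (-71 + 5565)) = (9728 + 1/152881)/(-129438 + 5494) = (1487226369/152881)/(-123944) = (1487226369/152881)*(-1/123944) = -1487226369/18948682664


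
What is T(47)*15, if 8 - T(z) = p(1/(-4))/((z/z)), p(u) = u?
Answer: 495/4 ≈ 123.75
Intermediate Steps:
T(z) = 33/4 (T(z) = 8 - 1/((-4)*(z/z)) = 8 - (-1)/(4*1) = 8 - (-1)/4 = 8 - 1*(-1/4) = 8 + 1/4 = 33/4)
T(47)*15 = (33/4)*15 = 495/4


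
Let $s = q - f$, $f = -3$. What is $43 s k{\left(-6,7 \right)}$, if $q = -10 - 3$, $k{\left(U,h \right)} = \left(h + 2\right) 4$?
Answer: $-15480$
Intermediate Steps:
$k{\left(U,h \right)} = 8 + 4 h$ ($k{\left(U,h \right)} = \left(2 + h\right) 4 = 8 + 4 h$)
$q = -13$ ($q = -10 - 3 = -13$)
$s = -10$ ($s = -13 - -3 = -13 + 3 = -10$)
$43 s k{\left(-6,7 \right)} = 43 \left(-10\right) \left(8 + 4 \cdot 7\right) = - 430 \left(8 + 28\right) = \left(-430\right) 36 = -15480$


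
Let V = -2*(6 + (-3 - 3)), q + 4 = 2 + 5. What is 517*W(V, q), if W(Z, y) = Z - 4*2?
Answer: -4136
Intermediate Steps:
q = 3 (q = -4 + (2 + 5) = -4 + 7 = 3)
V = 0 (V = -2*(6 - 6) = -2*0 = 0)
W(Z, y) = -8 + Z (W(Z, y) = Z - 8 = -8 + Z)
517*W(V, q) = 517*(-8 + 0) = 517*(-8) = -4136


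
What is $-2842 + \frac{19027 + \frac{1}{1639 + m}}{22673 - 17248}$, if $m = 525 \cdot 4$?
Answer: $- \frac{57576199196}{20284075} \approx -2838.5$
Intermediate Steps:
$m = 2100$
$-2842 + \frac{19027 + \frac{1}{1639 + m}}{22673 - 17248} = -2842 + \frac{19027 + \frac{1}{1639 + 2100}}{22673 - 17248} = -2842 + \frac{19027 + \frac{1}{3739}}{5425} = -2842 + \left(19027 + \frac{1}{3739}\right) \frac{1}{5425} = -2842 + \frac{71141954}{3739} \cdot \frac{1}{5425} = -2842 + \frac{71141954}{20284075} = - \frac{57576199196}{20284075}$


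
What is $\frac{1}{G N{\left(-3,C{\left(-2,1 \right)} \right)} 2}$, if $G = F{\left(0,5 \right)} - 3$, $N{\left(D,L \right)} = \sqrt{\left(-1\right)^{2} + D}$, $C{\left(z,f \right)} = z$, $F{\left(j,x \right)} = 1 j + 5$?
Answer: $- \frac{i \sqrt{2}}{8} \approx - 0.17678 i$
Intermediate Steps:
$F{\left(j,x \right)} = 5 + j$ ($F{\left(j,x \right)} = j + 5 = 5 + j$)
$N{\left(D,L \right)} = \sqrt{1 + D}$
$G = 2$ ($G = \left(5 + 0\right) - 3 = 5 - 3 = 2$)
$\frac{1}{G N{\left(-3,C{\left(-2,1 \right)} \right)} 2} = \frac{1}{2 \sqrt{1 - 3} \cdot 2} = \frac{1}{2 \sqrt{-2} \cdot 2} = \frac{1}{2 i \sqrt{2} \cdot 2} = \frac{1}{4 i \sqrt{2}} = - \frac{i \sqrt{2}}{8}$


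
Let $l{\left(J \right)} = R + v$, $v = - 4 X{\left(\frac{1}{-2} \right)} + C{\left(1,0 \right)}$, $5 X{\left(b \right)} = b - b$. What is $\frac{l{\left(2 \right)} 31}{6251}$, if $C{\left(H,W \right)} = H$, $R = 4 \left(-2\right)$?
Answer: $- \frac{31}{893} \approx -0.034714$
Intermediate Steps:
$R = -8$
$X{\left(b \right)} = 0$ ($X{\left(b \right)} = \frac{b - b}{5} = \frac{1}{5} \cdot 0 = 0$)
$v = 1$ ($v = \left(-4\right) 0 + 1 = 0 + 1 = 1$)
$l{\left(J \right)} = -7$ ($l{\left(J \right)} = -8 + 1 = -7$)
$\frac{l{\left(2 \right)} 31}{6251} = \frac{\left(-7\right) 31}{6251} = \left(-217\right) \frac{1}{6251} = - \frac{31}{893}$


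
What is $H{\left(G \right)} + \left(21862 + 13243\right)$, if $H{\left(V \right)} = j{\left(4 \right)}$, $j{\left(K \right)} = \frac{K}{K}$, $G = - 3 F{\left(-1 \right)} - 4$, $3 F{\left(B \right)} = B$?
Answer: $35106$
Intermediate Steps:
$F{\left(B \right)} = \frac{B}{3}$
$G = -3$ ($G = - 3 \cdot \frac{1}{3} \left(-1\right) - 4 = \left(-3\right) \left(- \frac{1}{3}\right) - 4 = 1 - 4 = -3$)
$j{\left(K \right)} = 1$
$H{\left(V \right)} = 1$
$H{\left(G \right)} + \left(21862 + 13243\right) = 1 + \left(21862 + 13243\right) = 1 + 35105 = 35106$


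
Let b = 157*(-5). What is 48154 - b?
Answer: 48939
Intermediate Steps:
b = -785
48154 - b = 48154 - 1*(-785) = 48154 + 785 = 48939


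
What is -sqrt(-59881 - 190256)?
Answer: -3*I*sqrt(27793) ≈ -500.14*I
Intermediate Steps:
-sqrt(-59881 - 190256) = -sqrt(-250137) = -3*I*sqrt(27793)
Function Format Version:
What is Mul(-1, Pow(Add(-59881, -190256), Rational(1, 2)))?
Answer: Mul(-3, I, Pow(27793, Rational(1, 2))) ≈ Mul(-500.14, I)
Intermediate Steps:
Mul(-1, Pow(Add(-59881, -190256), Rational(1, 2))) = Mul(-1, Pow(-250137, Rational(1, 2))) = Mul(-1, Mul(3, I, Pow(27793, Rational(1, 2)))) = Mul(-3, I, Pow(27793, Rational(1, 2)))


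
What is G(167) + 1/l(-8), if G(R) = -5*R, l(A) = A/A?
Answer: -834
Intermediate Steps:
l(A) = 1
G(167) + 1/l(-8) = -5*167 + 1/1 = -835 + 1 = -834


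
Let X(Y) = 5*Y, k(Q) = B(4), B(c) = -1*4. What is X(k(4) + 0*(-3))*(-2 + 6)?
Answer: -80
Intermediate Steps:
B(c) = -4
k(Q) = -4
X(k(4) + 0*(-3))*(-2 + 6) = (5*(-4 + 0*(-3)))*(-2 + 6) = (5*(-4 + 0))*4 = (5*(-4))*4 = -20*4 = -80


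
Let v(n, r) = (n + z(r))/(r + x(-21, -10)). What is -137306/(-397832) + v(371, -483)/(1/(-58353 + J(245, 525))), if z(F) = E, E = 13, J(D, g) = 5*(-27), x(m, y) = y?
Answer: 4467566265001/98065588 ≈ 45557.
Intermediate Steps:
J(D, g) = -135
z(F) = 13
v(n, r) = (13 + n)/(-10 + r) (v(n, r) = (n + 13)/(r - 10) = (13 + n)/(-10 + r))
-137306/(-397832) + v(371, -483)/(1/(-58353 + J(245, 525))) = -137306/(-397832) + ((13 + 371)/(-10 - 483))/(1/(-58353 - 135)) = -137306*(-1/397832) + (384/(-493))/(1/(-58488)) = 68653/198916 + (-1/493*384)/(-1/58488) = 68653/198916 - 384/493*(-58488) = 68653/198916 + 22459392/493 = 4467566265001/98065588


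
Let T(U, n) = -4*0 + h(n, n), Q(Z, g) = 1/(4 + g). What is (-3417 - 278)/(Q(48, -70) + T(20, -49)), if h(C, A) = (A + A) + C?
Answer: 243870/9703 ≈ 25.133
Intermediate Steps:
h(C, A) = C + 2*A (h(C, A) = 2*A + C = C + 2*A)
T(U, n) = 3*n (T(U, n) = -4*0 + (n + 2*n) = 0 + 3*n = 3*n)
(-3417 - 278)/(Q(48, -70) + T(20, -49)) = (-3417 - 278)/(1/(4 - 70) + 3*(-49)) = -3695/(1/(-66) - 147) = -3695/(-1/66 - 147) = -3695/(-9703/66) = -3695*(-66/9703) = 243870/9703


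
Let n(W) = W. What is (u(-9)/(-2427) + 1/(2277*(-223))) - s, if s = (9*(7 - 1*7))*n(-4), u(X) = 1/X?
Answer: 53992/1232360217 ≈ 4.3812e-5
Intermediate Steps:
s = 0 (s = (9*(7 - 1*7))*(-4) = (9*(7 - 7))*(-4) = (9*0)*(-4) = 0*(-4) = 0)
(u(-9)/(-2427) + 1/(2277*(-223))) - s = (1/(-9*(-2427)) + 1/(2277*(-223))) - 1*0 = (-⅑*(-1/2427) + (1/2277)*(-1/223)) + 0 = (1/21843 - 1/507771) + 0 = 53992/1232360217 + 0 = 53992/1232360217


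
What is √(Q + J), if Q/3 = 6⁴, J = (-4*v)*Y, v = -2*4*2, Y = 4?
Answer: 4*√259 ≈ 64.374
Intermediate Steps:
v = -16 (v = -8*2 = -16)
J = 256 (J = -4*(-16)*4 = 64*4 = 256)
Q = 3888 (Q = 3*6⁴ = 3*1296 = 3888)
√(Q + J) = √(3888 + 256) = √4144 = 4*√259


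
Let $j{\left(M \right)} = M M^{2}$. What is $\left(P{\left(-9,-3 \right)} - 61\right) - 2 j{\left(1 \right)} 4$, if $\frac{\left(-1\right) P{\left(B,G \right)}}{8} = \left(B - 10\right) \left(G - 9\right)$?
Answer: $15080$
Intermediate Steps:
$j{\left(M \right)} = M^{3}$
$P{\left(B,G \right)} = - 8 \left(-10 + B\right) \left(-9 + G\right)$ ($P{\left(B,G \right)} = - 8 \left(B - 10\right) \left(G - 9\right) = - 8 \left(-10 + B\right) \left(-9 + G\right)$)
$\left(P{\left(-9,-3 \right)} - 61\right) - 2 j{\left(1 \right)} 4 = \left(\left(-720 + 72 \left(-9\right) + 80 \left(-3\right) - \left(-72\right) \left(-3\right)\right) - 61\right) - 2 \cdot 1^{3} \cdot 4 = \left(\left(-720 - 648 - 240 - 216\right) - 61\right) \left(-2\right) 1 \cdot 4 = \left(-1824 - 61\right) \left(\left(-2\right) 4\right) = \left(-1885\right) \left(-8\right) = 15080$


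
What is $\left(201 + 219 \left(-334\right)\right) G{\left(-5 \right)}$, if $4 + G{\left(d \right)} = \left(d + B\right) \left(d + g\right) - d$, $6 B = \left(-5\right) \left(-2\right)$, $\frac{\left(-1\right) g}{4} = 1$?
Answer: $-2261295$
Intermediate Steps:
$g = -4$ ($g = \left(-4\right) 1 = -4$)
$B = \frac{5}{3}$ ($B = \frac{\left(-5\right) \left(-2\right)}{6} = \frac{1}{6} \cdot 10 = \frac{5}{3} \approx 1.6667$)
$G{\left(d \right)} = -4 - d + \left(-4 + d\right) \left(\frac{5}{3} + d\right)$ ($G{\left(d \right)} = -4 - \left(d - \left(d + \frac{5}{3}\right) \left(d - 4\right)\right) = -4 - \left(d - \left(\frac{5}{3} + d\right) \left(-4 + d\right)\right) = -4 - \left(d - \left(-4 + d\right) \left(\frac{5}{3} + d\right)\right) = -4 - d + \left(-4 + d\right) \left(\frac{5}{3} + d\right)$)
$\left(201 + 219 \left(-334\right)\right) G{\left(-5 \right)} = \left(201 + 219 \left(-334\right)\right) \left(- \frac{32}{3} + \left(-5\right)^{2} - - \frac{50}{3}\right) = \left(201 - 73146\right) \left(- \frac{32}{3} + 25 + \frac{50}{3}\right) = \left(-72945\right) 31 = -2261295$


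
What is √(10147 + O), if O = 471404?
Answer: √481551 ≈ 693.94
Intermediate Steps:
√(10147 + O) = √(10147 + 471404) = √481551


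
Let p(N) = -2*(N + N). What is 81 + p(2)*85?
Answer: -599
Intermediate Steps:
p(N) = -4*N
81 + p(2)*85 = 81 - 4*2*85 = 81 - 8*85 = 81 - 680 = -599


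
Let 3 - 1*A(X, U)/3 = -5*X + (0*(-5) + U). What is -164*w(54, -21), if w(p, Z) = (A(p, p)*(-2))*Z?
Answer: -4525416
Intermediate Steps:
A(X, U) = 9 - 3*U + 15*X (A(X, U) = 9 - 3*(-5*X + (0*(-5) + U)) = 9 - 3*(-5*X + (0 + U)) = 9 - 3*(-5*X + U) = 9 - 3*(U - 5*X) = 9 + (-3*U + 15*X) = 9 - 3*U + 15*X)
w(p, Z) = Z*(-18 - 24*p) (w(p, Z) = ((9 - 3*p + 15*p)*(-2))*Z = ((9 + 12*p)*(-2))*Z = (-18 - 24*p)*Z = Z*(-18 - 24*p))
-164*w(54, -21) = -(-984)*(-21)*(3 + 4*54) = -(-984)*(-21)*(3 + 216) = -(-984)*(-21)*219 = -164*27594 = -4525416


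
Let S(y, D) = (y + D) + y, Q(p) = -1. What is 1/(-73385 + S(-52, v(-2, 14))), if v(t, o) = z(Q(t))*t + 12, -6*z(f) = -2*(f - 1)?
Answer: -3/220427 ≈ -1.3610e-5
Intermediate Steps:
z(f) = -1/3 + f/3 (z(f) = -(-1)*(f - 1)/3 = -(-1)*(-1 + f)/3 = -(2 - 2*f)/6 = -1/3 + f/3)
v(t, o) = 12 - 2*t/3 (v(t, o) = (-1/3 + (1/3)*(-1))*t + 12 = (-1/3 - 1/3)*t + 12 = -2*t/3 + 12 = 12 - 2*t/3)
S(y, D) = D + 2*y (S(y, D) = (D + y) + y = D + 2*y)
1/(-73385 + S(-52, v(-2, 14))) = 1/(-73385 + ((12 - 2/3*(-2)) + 2*(-52))) = 1/(-73385 + ((12 + 4/3) - 104)) = 1/(-73385 + (40/3 - 104)) = 1/(-73385 - 272/3) = 1/(-220427/3) = -3/220427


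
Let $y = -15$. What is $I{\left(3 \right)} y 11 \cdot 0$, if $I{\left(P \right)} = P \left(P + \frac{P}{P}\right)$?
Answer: $0$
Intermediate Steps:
$I{\left(P \right)} = P \left(1 + P\right)$ ($I{\left(P \right)} = P \left(P + 1\right) = P \left(1 + P\right)$)
$I{\left(3 \right)} y 11 \cdot 0 = 3 \left(1 + 3\right) \left(-15\right) 11 \cdot 0 = 3 \cdot 4 \left(\left(-165\right) 0\right) = 12 \cdot 0 = 0$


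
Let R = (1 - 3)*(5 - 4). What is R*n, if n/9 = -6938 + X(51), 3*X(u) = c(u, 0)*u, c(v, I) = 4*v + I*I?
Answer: 62460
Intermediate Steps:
c(v, I) = I² + 4*v (c(v, I) = 4*v + I² = I² + 4*v)
X(u) = 4*u²/3 (X(u) = ((0² + 4*u)*u)/3 = ((0 + 4*u)*u)/3 = ((4*u)*u)/3 = (4*u²)/3 = 4*u²/3)
R = -2 (R = -2*1 = -2)
n = -31230 (n = 9*(-6938 + (4/3)*51²) = 9*(-6938 + (4/3)*2601) = 9*(-6938 + 3468) = 9*(-3470) = -31230)
R*n = -2*(-31230) = 62460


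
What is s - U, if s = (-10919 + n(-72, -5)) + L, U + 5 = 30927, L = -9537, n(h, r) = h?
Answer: -51450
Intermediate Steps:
U = 30922 (U = -5 + 30927 = 30922)
s = -20528 (s = (-10919 - 72) - 9537 = -10991 - 9537 = -20528)
s - U = -20528 - 1*30922 = -20528 - 30922 = -51450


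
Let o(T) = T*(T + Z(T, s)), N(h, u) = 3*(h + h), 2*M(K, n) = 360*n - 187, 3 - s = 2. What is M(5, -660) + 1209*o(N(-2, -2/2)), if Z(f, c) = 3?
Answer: 23357/2 ≈ 11679.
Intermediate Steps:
s = 1 (s = 3 - 1*2 = 3 - 2 = 1)
M(K, n) = -187/2 + 180*n (M(K, n) = (360*n - 187)/2 = (-187 + 360*n)/2 = -187/2 + 180*n)
N(h, u) = 6*h (N(h, u) = 3*(2*h) = 6*h)
o(T) = T*(3 + T) (o(T) = T*(T + 3) = T*(3 + T))
M(5, -660) + 1209*o(N(-2, -2/2)) = (-187/2 + 180*(-660)) + 1209*((6*(-2))*(3 + 6*(-2))) = (-187/2 - 118800) + 1209*(-12*(3 - 12)) = -237787/2 + 1209*(-12*(-9)) = -237787/2 + 1209*108 = -237787/2 + 130572 = 23357/2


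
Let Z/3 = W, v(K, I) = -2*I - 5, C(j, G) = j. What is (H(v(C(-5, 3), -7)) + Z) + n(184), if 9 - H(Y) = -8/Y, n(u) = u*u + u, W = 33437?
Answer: 1209248/9 ≈ 1.3436e+5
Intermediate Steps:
n(u) = u + u² (n(u) = u² + u = u + u²)
v(K, I) = -5 - 2*I
Z = 100311 (Z = 3*33437 = 100311)
H(Y) = 9 + 8/Y (H(Y) = 9 - (-8)/Y = 9 + 8/Y)
(H(v(C(-5, 3), -7)) + Z) + n(184) = ((9 + 8/(-5 - 2*(-7))) + 100311) + 184*(1 + 184) = ((9 + 8/(-5 + 14)) + 100311) + 184*185 = ((9 + 8/9) + 100311) + 34040 = (89/9 + 100311) + 34040 = 902888/9 + 34040 = 1209248/9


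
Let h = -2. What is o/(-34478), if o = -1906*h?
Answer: -1906/17239 ≈ -0.11056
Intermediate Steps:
o = 3812 (o = -1906*(-2) = 3812)
o/(-34478) = 3812/(-34478) = 3812*(-1/34478) = -1906/17239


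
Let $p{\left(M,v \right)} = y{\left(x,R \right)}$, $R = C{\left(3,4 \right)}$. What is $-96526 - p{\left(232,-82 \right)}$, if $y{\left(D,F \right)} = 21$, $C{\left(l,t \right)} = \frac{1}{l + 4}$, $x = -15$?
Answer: $-96547$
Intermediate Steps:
$C{\left(l,t \right)} = \frac{1}{4 + l}$
$R = \frac{1}{7}$ ($R = \frac{1}{4 + 3} = \frac{1}{7} \approx 0.14286$)
$p{\left(M,v \right)} = 21$
$-96526 - p{\left(232,-82 \right)} = -96526 - 21 = -96547$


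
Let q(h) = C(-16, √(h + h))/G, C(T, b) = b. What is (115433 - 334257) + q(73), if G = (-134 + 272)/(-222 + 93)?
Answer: -218824 - 43*√146/46 ≈ -2.1884e+5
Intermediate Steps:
G = -46/43 (G = 138/(-129) = 138*(-1/129) = -46/43 ≈ -1.0698)
q(h) = -43*√2*√h/46 (q(h) = √(h + h)/(-46/43) = √(2*h)*(-43/46) = (√2*√h)*(-43/46) = -43*√2*√h/46)
(115433 - 334257) + q(73) = (115433 - 334257) - 43*√2*√73/46 = -218824 - 43*√146/46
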